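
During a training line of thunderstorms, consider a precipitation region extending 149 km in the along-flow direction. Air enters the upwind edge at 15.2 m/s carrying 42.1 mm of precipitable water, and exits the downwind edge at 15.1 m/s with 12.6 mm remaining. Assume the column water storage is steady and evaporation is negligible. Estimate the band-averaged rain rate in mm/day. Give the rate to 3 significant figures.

Column moisture flux per unit crosswind length is F = V × PW.
Inflow: F_in = 15.2 × 42.1 = 639.92 mm·m/s
Outflow: F_out = 15.1 × 12.6 = 190.26 mm·m/s
Steady-state rate R = (F_in − F_out)/L = (639.92 − 190.26) / 149000 m = 3.018e-03 mm/s.
R = 3.018e-03 × 3600 × 24 = 261 mm/day.

R ≈ 261 mm/day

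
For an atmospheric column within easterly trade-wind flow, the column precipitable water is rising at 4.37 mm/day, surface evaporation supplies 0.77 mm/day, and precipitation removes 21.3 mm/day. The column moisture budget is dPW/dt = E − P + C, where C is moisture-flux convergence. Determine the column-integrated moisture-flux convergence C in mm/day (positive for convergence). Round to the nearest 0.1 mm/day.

C ≈ 24.9 mm/day

dPW/dt = +4.37 mm/day.
C = dPW/dt − E + P = (+4.37) − 0.77 + 21.3 = 24.9 mm/day.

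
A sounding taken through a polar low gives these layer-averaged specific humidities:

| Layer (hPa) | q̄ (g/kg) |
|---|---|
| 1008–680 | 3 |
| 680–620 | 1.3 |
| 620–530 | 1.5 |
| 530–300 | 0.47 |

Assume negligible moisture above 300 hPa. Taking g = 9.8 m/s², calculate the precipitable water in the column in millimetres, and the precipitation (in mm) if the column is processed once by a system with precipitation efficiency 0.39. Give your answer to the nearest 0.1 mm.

PW ≈ 13.3 mm; precipitation ≈ 5.2 mm

Precipitable water is the column-integrated vapour mass per unit area: PW = (1/g) Σ q̄ Δp, with q in kg/kg and Δp in Pa (1 kg/m² of water = 1 mm).
Layer 1008–680 hPa: Δp = 328 hPa = 32800 Pa, q̄ = 0.003 kg/kg → 0.003 × 32800 / 9.8 = 10.04 mm
Layer 680–620 hPa: Δp = 60 hPa = 6000 Pa, q̄ = 0.0013 kg/kg → 0.0013 × 6000 / 9.8 = 0.80 mm
Layer 620–530 hPa: Δp = 90 hPa = 9000 Pa, q̄ = 0.0015 kg/kg → 0.0015 × 9000 / 9.8 = 1.38 mm
Layer 530–300 hPa: Δp = 230 hPa = 23000 Pa, q̄ = 0.00047 kg/kg → 0.00047 × 23000 / 9.8 = 1.10 mm
PW = 10.04 + 0.80 + 1.38 + 1.10 = 13.32 ≈ 13.3 mm.
Precipitation = ε × PW = 0.39 × 13.3 = 5.2 mm.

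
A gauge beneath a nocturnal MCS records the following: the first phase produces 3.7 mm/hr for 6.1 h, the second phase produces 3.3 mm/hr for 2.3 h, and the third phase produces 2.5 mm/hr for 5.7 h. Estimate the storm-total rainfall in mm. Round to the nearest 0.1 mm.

total ≈ 44.4 mm

Total = Σ Rᵢ Δtᵢ = 3.7 × 6.1 + 3.3 × 2.3 + 2.5 × 5.7
      = 22.57 + 7.59 + 14.25 = 44.4 mm.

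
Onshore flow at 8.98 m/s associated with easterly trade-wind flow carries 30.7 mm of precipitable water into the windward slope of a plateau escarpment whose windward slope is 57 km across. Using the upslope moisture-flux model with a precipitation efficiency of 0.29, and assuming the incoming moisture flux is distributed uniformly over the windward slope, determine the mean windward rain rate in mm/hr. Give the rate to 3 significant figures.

Incoming column moisture flux per unit ridge length: F = V × PW = 8.98 × 30.7 = 275.686 mm·m/s.
Spread over the 57 km slope with efficiency ε = 0.29: R = ε·F/W = 0.29 × 275.686 / 57000 m = 1.403e-03 mm/s.
R = 1.403e-03 × 3600 = 5.05 mm/hr.

R ≈ 5.05 mm/hr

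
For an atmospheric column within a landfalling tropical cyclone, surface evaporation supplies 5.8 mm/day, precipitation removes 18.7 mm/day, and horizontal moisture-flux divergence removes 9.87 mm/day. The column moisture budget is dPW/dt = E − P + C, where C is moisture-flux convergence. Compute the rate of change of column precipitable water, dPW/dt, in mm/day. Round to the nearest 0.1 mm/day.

dPW/dt ≈ -22.8 mm/day

dPW/dt = E − P + C = 5.8 − 18.7 + (-9.87) = -22.8 mm/day.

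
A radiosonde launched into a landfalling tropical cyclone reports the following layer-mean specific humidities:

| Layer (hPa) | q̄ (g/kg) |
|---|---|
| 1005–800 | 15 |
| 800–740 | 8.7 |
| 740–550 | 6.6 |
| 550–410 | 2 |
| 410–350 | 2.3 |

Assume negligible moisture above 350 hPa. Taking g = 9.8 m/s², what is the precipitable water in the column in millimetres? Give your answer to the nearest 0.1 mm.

PW ≈ 53.8 mm

Precipitable water is the column-integrated vapour mass per unit area: PW = (1/g) Σ q̄ Δp, with q in kg/kg and Δp in Pa (1 kg/m² of water = 1 mm).
Layer 1005–800 hPa: Δp = 205 hPa = 20500 Pa, q̄ = 0.015 kg/kg → 0.015 × 20500 / 9.8 = 31.38 mm
Layer 800–740 hPa: Δp = 60 hPa = 6000 Pa, q̄ = 0.0087 kg/kg → 0.0087 × 6000 / 9.8 = 5.33 mm
Layer 740–550 hPa: Δp = 190 hPa = 19000 Pa, q̄ = 0.0066 kg/kg → 0.0066 × 19000 / 9.8 = 12.80 mm
Layer 550–410 hPa: Δp = 140 hPa = 14000 Pa, q̄ = 0.002 kg/kg → 0.002 × 14000 / 9.8 = 2.86 mm
Layer 410–350 hPa: Δp = 60 hPa = 6000 Pa, q̄ = 0.0023 kg/kg → 0.0023 × 6000 / 9.8 = 1.41 mm
PW = 31.38 + 5.33 + 12.80 + 2.86 + 1.41 = 53.78 ≈ 53.8 mm.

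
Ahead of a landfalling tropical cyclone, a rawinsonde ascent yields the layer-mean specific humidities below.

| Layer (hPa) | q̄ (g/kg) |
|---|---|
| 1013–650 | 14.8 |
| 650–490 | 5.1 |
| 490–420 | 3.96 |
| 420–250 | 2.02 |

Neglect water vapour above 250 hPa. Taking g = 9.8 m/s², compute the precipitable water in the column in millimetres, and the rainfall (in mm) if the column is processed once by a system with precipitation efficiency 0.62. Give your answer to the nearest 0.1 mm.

Precipitable water is the column-integrated vapour mass per unit area: PW = (1/g) Σ q̄ Δp, with q in kg/kg and Δp in Pa (1 kg/m² of water = 1 mm).
Layer 1013–650 hPa: Δp = 363 hPa = 36300 Pa, q̄ = 0.0148 kg/kg → 0.0148 × 36300 / 9.8 = 54.82 mm
Layer 650–490 hPa: Δp = 160 hPa = 16000 Pa, q̄ = 0.0051 kg/kg → 0.0051 × 16000 / 9.8 = 8.33 mm
Layer 490–420 hPa: Δp = 70 hPa = 7000 Pa, q̄ = 0.00396 kg/kg → 0.00396 × 7000 / 9.8 = 2.83 mm
Layer 420–250 hPa: Δp = 170 hPa = 17000 Pa, q̄ = 0.00202 kg/kg → 0.00202 × 17000 / 9.8 = 3.50 mm
PW = 54.82 + 8.33 + 2.83 + 3.50 = 69.48 ≈ 69.5 mm.
Rainfall = ε × PW = 0.62 × 69.5 = 43.1 mm.

PW ≈ 69.5 mm; rainfall ≈ 43.1 mm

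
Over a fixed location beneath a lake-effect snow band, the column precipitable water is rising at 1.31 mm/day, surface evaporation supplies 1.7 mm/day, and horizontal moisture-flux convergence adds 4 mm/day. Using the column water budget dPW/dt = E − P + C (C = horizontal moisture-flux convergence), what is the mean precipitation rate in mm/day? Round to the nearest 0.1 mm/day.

dPW/dt = +1.31 mm/day.
P = E + C − dPW/dt = 1.7 + (4) − (+1.31) = 4.4 mm/day.

P ≈ 4.4 mm/day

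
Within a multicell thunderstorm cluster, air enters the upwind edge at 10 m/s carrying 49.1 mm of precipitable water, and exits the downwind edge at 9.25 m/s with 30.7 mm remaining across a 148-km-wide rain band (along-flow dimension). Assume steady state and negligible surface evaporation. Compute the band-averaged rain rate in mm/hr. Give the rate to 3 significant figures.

Column moisture flux per unit crosswind length is F = V × PW.
Inflow: F_in = 10 × 49.1 = 491 mm·m/s
Outflow: F_out = 9.25 × 30.7 = 283.975 mm·m/s
Steady-state rate R = (F_in − F_out)/L = (491 − 283.975) / 148000 m = 1.399e-03 mm/s.
R = 1.399e-03 × 3600 = 5.04 mm/hr.

R ≈ 5.04 mm/hr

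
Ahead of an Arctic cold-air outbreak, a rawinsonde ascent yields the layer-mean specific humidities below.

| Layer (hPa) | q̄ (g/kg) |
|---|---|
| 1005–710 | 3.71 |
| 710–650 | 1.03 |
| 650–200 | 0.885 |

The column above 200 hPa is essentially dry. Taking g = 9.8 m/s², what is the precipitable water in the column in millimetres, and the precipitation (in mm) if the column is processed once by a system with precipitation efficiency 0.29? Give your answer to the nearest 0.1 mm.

PW ≈ 15.9 mm; precipitation ≈ 4.6 mm

Precipitable water is the column-integrated vapour mass per unit area: PW = (1/g) Σ q̄ Δp, with q in kg/kg and Δp in Pa (1 kg/m² of water = 1 mm).
Layer 1005–710 hPa: Δp = 295 hPa = 29500 Pa, q̄ = 0.00371 kg/kg → 0.00371 × 29500 / 9.8 = 11.17 mm
Layer 710–650 hPa: Δp = 60 hPa = 6000 Pa, q̄ = 0.00103 kg/kg → 0.00103 × 6000 / 9.8 = 0.63 mm
Layer 650–200 hPa: Δp = 450 hPa = 45000 Pa, q̄ = 0.000885 kg/kg → 0.000885 × 45000 / 9.8 = 4.06 mm
PW = 11.17 + 0.63 + 4.06 = 15.86 ≈ 15.9 mm.
Precipitation = ε × PW = 0.29 × 15.9 = 4.6 mm.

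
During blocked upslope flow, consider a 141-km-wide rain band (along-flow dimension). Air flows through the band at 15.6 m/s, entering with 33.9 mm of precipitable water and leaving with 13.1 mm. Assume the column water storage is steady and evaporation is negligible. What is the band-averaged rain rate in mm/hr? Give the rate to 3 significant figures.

R ≈ 8.28 mm/hr

Column moisture flux per unit crosswind length is F = V × PW.
Inflow: F_in = 15.6 × 33.9 = 528.84 mm·m/s
Outflow: F_out = 15.6 × 13.1 = 204.36 mm·m/s
Steady-state rate R = (F_in − F_out)/L = (528.84 − 204.36) / 141000 m = 2.301e-03 mm/s.
R = 2.301e-03 × 3600 = 8.28 mm/hr.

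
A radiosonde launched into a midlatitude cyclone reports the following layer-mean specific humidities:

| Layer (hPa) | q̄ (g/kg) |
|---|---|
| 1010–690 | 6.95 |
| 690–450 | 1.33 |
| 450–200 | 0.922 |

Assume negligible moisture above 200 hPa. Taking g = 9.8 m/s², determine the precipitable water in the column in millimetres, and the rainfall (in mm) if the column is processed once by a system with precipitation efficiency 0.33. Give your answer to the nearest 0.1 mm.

Precipitable water is the column-integrated vapour mass per unit area: PW = (1/g) Σ q̄ Δp, with q in kg/kg and Δp in Pa (1 kg/m² of water = 1 mm).
Layer 1010–690 hPa: Δp = 320 hPa = 32000 Pa, q̄ = 0.00695 kg/kg → 0.00695 × 32000 / 9.8 = 22.69 mm
Layer 690–450 hPa: Δp = 240 hPa = 24000 Pa, q̄ = 0.00133 kg/kg → 0.00133 × 24000 / 9.8 = 3.26 mm
Layer 450–200 hPa: Δp = 250 hPa = 25000 Pa, q̄ = 0.000922 kg/kg → 0.000922 × 25000 / 9.8 = 2.35 mm
PW = 22.69 + 3.26 + 2.35 = 28.30 ≈ 28.3 mm.
Rainfall = ε × PW = 0.33 × 28.3 = 9.3 mm.

PW ≈ 28.3 mm; rainfall ≈ 9.3 mm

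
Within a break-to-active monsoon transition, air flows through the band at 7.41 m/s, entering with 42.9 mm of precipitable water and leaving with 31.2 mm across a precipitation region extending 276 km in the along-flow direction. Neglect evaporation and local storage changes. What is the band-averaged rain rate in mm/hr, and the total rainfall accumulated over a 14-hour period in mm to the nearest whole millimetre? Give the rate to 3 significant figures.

Column moisture flux per unit crosswind length is F = V × PW.
Inflow: F_in = 7.41 × 42.9 = 317.889 mm·m/s
Outflow: F_out = 7.41 × 31.2 = 231.192 mm·m/s
Steady-state rate R = (F_in − F_out)/L = (317.889 − 231.192) / 276000 m = 3.141e-04 mm/s.
R = 3.141e-04 × 3600 = 1.13 mm/hr.
Over 14 h: total = 1.13 × 14 = 15.82 ≈ 16 mm.

R ≈ 1.13 mm/hr; total ≈ 16 mm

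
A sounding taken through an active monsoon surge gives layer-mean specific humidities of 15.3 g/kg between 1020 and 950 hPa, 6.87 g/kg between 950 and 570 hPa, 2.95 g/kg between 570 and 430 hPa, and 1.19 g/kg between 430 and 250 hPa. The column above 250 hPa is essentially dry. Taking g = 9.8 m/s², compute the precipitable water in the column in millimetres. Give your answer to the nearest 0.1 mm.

Precipitable water is the column-integrated vapour mass per unit area: PW = (1/g) Σ q̄ Δp, with q in kg/kg and Δp in Pa (1 kg/m² of water = 1 mm).
Layer 1020–950 hPa: Δp = 70 hPa = 7000 Pa, q̄ = 0.0153 kg/kg → 0.0153 × 7000 / 9.8 = 10.93 mm
Layer 950–570 hPa: Δp = 380 hPa = 38000 Pa, q̄ = 0.00687 kg/kg → 0.00687 × 38000 / 9.8 = 26.64 mm
Layer 570–430 hPa: Δp = 140 hPa = 14000 Pa, q̄ = 0.00295 kg/kg → 0.00295 × 14000 / 9.8 = 4.21 mm
Layer 430–250 hPa: Δp = 180 hPa = 18000 Pa, q̄ = 0.00119 kg/kg → 0.00119 × 18000 / 9.8 = 2.19 mm
PW = 10.93 + 26.64 + 4.21 + 2.19 = 43.97 ≈ 44.0 mm.

PW ≈ 44.0 mm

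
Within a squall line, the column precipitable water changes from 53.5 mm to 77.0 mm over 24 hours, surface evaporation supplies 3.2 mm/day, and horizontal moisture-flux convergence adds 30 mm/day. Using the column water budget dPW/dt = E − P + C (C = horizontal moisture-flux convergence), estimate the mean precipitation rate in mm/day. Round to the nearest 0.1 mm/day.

dPW/dt = (77.0 − 53.5) mm / (24/24 day) = +23.500 mm/day.
P = E + C − dPW/dt = 3.2 + (30) − (+23.500) = 9.7 mm/day.

P ≈ 9.7 mm/day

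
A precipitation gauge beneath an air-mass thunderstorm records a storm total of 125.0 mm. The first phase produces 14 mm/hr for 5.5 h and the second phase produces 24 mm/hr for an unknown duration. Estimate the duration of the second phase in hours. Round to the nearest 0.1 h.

Known phases: 14 × 5.5 = 77 mm.
Remaining depth = 125.0 − 77 = 48 mm.
Duration = 48 / 24 = 2.0 h.

duration ≈ 2.0 h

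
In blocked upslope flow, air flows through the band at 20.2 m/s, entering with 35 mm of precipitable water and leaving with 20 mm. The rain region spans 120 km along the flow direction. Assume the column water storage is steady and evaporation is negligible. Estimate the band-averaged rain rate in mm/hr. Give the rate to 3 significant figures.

Column moisture flux per unit crosswind length is F = V × PW.
Inflow: F_in = 20.2 × 35 = 707 mm·m/s
Outflow: F_out = 20.2 × 20 = 404 mm·m/s
Steady-state rate R = (F_in − F_out)/L = (707 − 404) / 120000 m = 2.525e-03 mm/s.
R = 2.525e-03 × 3600 = 9.09 mm/hr.

R ≈ 9.09 mm/hr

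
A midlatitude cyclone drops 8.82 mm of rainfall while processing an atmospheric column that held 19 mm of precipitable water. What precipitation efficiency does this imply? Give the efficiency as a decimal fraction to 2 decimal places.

ε = rainfall / PW = 8.82 / 19 = 0.46.

ε ≈ 0.46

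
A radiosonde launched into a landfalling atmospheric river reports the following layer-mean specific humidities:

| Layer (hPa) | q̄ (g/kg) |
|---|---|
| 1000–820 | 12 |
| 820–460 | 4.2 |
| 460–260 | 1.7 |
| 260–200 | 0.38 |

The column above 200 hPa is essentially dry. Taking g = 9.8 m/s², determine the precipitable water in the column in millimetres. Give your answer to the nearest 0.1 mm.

PW ≈ 41.2 mm

Precipitable water is the column-integrated vapour mass per unit area: PW = (1/g) Σ q̄ Δp, with q in kg/kg and Δp in Pa (1 kg/m² of water = 1 mm).
Layer 1000–820 hPa: Δp = 180 hPa = 18000 Pa, q̄ = 0.012 kg/kg → 0.012 × 18000 / 9.8 = 22.04 mm
Layer 820–460 hPa: Δp = 360 hPa = 36000 Pa, q̄ = 0.0042 kg/kg → 0.0042 × 36000 / 9.8 = 15.43 mm
Layer 460–260 hPa: Δp = 200 hPa = 20000 Pa, q̄ = 0.0017 kg/kg → 0.0017 × 20000 / 9.8 = 3.47 mm
Layer 260–200 hPa: Δp = 60 hPa = 6000 Pa, q̄ = 0.00038 kg/kg → 0.00038 × 6000 / 9.8 = 0.23 mm
PW = 22.04 + 15.43 + 3.47 + 0.23 = 41.17 ≈ 41.2 mm.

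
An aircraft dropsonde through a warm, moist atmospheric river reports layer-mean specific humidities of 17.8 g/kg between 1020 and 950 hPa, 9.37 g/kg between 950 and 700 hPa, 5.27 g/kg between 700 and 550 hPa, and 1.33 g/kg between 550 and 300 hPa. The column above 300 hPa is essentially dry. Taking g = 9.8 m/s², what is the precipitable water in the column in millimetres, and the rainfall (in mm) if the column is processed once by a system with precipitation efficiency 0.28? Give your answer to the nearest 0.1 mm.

PW ≈ 48.1 mm; rainfall ≈ 13.5 mm

Precipitable water is the column-integrated vapour mass per unit area: PW = (1/g) Σ q̄ Δp, with q in kg/kg and Δp in Pa (1 kg/m² of water = 1 mm).
Layer 1020–950 hPa: Δp = 70 hPa = 7000 Pa, q̄ = 0.0178 kg/kg → 0.0178 × 7000 / 9.8 = 12.71 mm
Layer 950–700 hPa: Δp = 250 hPa = 25000 Pa, q̄ = 0.00937 kg/kg → 0.00937 × 25000 / 9.8 = 23.90 mm
Layer 700–550 hPa: Δp = 150 hPa = 15000 Pa, q̄ = 0.00527 kg/kg → 0.00527 × 15000 / 9.8 = 8.07 mm
Layer 550–300 hPa: Δp = 250 hPa = 25000 Pa, q̄ = 0.00133 kg/kg → 0.00133 × 25000 / 9.8 = 3.39 mm
PW = 12.71 + 23.90 + 8.07 + 3.39 = 48.07 ≈ 48.1 mm.
Rainfall = ε × PW = 0.28 × 48.1 = 13.5 mm.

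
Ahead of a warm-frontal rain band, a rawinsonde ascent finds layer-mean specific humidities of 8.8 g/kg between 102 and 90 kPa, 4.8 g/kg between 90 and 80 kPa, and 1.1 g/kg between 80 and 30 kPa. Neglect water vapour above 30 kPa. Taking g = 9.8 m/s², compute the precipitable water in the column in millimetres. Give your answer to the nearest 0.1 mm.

PW ≈ 21.3 mm

Precipitable water is the column-integrated vapour mass per unit area: PW = (1/g) Σ q̄ Δp, with q in kg/kg and Δp in Pa (1 kg/m² of water = 1 mm).
Layer 102–90 kPa: Δp = 120 hPa = 12000 Pa, q̄ = 0.0088 kg/kg → 0.0088 × 12000 / 9.8 = 10.78 mm
Layer 90–80 kPa: Δp = 100 hPa = 10000 Pa, q̄ = 0.0048 kg/kg → 0.0048 × 10000 / 9.8 = 4.90 mm
Layer 80–30 kPa: Δp = 500 hPa = 50000 Pa, q̄ = 0.0011 kg/kg → 0.0011 × 50000 / 9.8 = 5.61 mm
PW = 10.78 + 4.90 + 5.61 = 21.29 ≈ 21.3 mm.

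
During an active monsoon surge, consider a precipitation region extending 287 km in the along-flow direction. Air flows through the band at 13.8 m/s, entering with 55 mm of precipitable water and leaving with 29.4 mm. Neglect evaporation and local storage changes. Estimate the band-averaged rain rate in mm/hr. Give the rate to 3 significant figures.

R ≈ 4.43 mm/hr

Column moisture flux per unit crosswind length is F = V × PW.
Inflow: F_in = 13.8 × 55 = 759 mm·m/s
Outflow: F_out = 13.8 × 29.4 = 405.72 mm·m/s
Steady-state rate R = (F_in − F_out)/L = (759 − 405.72) / 287000 m = 1.231e-03 mm/s.
R = 1.231e-03 × 3600 = 4.43 mm/hr.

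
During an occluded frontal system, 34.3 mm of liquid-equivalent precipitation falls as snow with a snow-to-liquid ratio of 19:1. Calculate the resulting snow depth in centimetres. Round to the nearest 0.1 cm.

snow depth ≈ 65.2 cm

Snow depth = liquid × ratio = 34.3 mm × 19 = 651.7 mm = 65.2 cm.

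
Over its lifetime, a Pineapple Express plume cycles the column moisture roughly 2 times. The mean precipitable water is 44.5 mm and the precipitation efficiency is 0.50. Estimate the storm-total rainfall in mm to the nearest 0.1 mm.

Each cycle deposits ε × PW = 0.50 × 44.5 = 22.25 mm.
Over 2 cycles: 2 × 22.25 = 44.5 mm.

rainfall ≈ 44.5 mm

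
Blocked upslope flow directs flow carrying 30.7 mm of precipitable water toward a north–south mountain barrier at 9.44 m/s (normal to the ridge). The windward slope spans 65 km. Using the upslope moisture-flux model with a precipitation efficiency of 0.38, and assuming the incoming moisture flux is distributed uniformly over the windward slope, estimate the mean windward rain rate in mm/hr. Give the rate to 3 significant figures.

Incoming column moisture flux per unit ridge length: F = V × PW = 9.44 × 30.7 = 289.808 mm·m/s.
Spread over the 65 km slope with efficiency ε = 0.38: R = ε·F/W = 0.38 × 289.808 / 65000 m = 1.694e-03 mm/s.
R = 1.694e-03 × 3600 = 6.10 mm/hr.

R ≈ 6.10 mm/hr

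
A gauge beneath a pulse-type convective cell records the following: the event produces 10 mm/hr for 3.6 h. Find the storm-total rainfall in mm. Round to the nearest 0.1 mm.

total ≈ 36.0 mm

Total = Σ Rᵢ Δtᵢ = 10 × 3.6
      = 36 = 36.0 mm.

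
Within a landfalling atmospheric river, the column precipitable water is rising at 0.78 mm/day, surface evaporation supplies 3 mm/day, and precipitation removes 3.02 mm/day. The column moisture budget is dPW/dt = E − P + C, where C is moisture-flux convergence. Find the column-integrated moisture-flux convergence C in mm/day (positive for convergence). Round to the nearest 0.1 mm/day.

C ≈ 0.8 mm/day

dPW/dt = +0.78 mm/day.
C = dPW/dt − E + P = (+0.78) − 3 + 3.02 = 0.8 mm/day.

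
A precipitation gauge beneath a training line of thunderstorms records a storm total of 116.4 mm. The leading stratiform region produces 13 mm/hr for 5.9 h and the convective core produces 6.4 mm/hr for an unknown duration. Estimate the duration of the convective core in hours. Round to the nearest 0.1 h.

Known phases: 13 × 5.9 = 76.7 mm.
Remaining depth = 116.4 − 76.7 = 39.7 mm.
Duration = 39.7 / 6.4 = 6.2 h.

duration ≈ 6.2 h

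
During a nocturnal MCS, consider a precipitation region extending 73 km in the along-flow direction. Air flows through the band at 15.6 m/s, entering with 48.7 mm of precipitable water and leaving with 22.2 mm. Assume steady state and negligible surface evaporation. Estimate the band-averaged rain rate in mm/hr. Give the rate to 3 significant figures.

R ≈ 20.4 mm/hr

Column moisture flux per unit crosswind length is F = V × PW.
Inflow: F_in = 15.6 × 48.7 = 759.72 mm·m/s
Outflow: F_out = 15.6 × 22.2 = 346.32 mm·m/s
Steady-state rate R = (F_in − F_out)/L = (759.72 − 346.32) / 73000 m = 5.663e-03 mm/s.
R = 5.663e-03 × 3600 = 20.4 mm/hr.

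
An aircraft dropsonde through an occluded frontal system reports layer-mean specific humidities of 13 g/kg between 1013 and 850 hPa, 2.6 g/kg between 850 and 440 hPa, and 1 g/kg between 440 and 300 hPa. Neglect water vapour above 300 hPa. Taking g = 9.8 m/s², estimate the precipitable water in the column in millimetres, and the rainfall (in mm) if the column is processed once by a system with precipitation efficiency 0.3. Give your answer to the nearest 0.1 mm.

Precipitable water is the column-integrated vapour mass per unit area: PW = (1/g) Σ q̄ Δp, with q in kg/kg and Δp in Pa (1 kg/m² of water = 1 mm).
Layer 1013–850 hPa: Δp = 163 hPa = 16300 Pa, q̄ = 0.013 kg/kg → 0.013 × 16300 / 9.8 = 21.62 mm
Layer 850–440 hPa: Δp = 410 hPa = 41000 Pa, q̄ = 0.0026 kg/kg → 0.0026 × 41000 / 9.8 = 10.88 mm
Layer 440–300 hPa: Δp = 140 hPa = 14000 Pa, q̄ = 0.001 kg/kg → 0.001 × 14000 / 9.8 = 1.43 mm
PW = 21.62 + 10.88 + 1.43 = 33.93 ≈ 33.9 mm.
Rainfall = ε × PW = 0.3 × 33.9 = 10.2 mm.

PW ≈ 33.9 mm; rainfall ≈ 10.2 mm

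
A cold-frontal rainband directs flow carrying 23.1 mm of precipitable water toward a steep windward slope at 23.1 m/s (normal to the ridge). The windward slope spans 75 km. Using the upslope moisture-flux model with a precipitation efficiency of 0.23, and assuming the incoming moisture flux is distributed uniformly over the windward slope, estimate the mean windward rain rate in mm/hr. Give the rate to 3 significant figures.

Incoming column moisture flux per unit ridge length: F = V × PW = 23.1 × 23.1 = 533.61 mm·m/s.
Spread over the 75 km slope with efficiency ε = 0.23: R = ε·F/W = 0.23 × 533.61 / 75000 m = 1.636e-03 mm/s.
R = 1.636e-03 × 3600 = 5.89 mm/hr.

R ≈ 5.89 mm/hr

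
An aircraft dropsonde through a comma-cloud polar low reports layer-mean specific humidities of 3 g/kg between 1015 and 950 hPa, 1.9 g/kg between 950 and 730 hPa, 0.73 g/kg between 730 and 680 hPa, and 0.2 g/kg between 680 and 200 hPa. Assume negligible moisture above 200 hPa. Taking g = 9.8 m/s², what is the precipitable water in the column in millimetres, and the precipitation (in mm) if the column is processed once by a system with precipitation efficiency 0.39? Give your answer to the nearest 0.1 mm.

Precipitable water is the column-integrated vapour mass per unit area: PW = (1/g) Σ q̄ Δp, with q in kg/kg and Δp in Pa (1 kg/m² of water = 1 mm).
Layer 1015–950 hPa: Δp = 65 hPa = 6500 Pa, q̄ = 0.003 kg/kg → 0.003 × 6500 / 9.8 = 1.99 mm
Layer 950–730 hPa: Δp = 220 hPa = 22000 Pa, q̄ = 0.0019 kg/kg → 0.0019 × 22000 / 9.8 = 4.27 mm
Layer 730–680 hPa: Δp = 50 hPa = 5000 Pa, q̄ = 0.00073 kg/kg → 0.00073 × 5000 / 9.8 = 0.37 mm
Layer 680–200 hPa: Δp = 480 hPa = 48000 Pa, q̄ = 0.0002 kg/kg → 0.0002 × 48000 / 9.8 = 0.98 mm
PW = 1.99 + 4.27 + 0.37 + 0.98 = 7.61 ≈ 7.6 mm.
Precipitation = ε × PW = 0.39 × 7.6 = 3.0 mm.

PW ≈ 7.6 mm; precipitation ≈ 3.0 mm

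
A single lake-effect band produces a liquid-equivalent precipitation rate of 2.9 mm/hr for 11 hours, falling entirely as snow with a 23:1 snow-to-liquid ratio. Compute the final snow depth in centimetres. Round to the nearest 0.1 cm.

snow depth ≈ 73.4 cm

Liquid-equivalent depth = 2.9 × 11 = 31.9 mm.
Snow depth = 31.9 mm × 23 = 733.7 mm = 73.4 cm.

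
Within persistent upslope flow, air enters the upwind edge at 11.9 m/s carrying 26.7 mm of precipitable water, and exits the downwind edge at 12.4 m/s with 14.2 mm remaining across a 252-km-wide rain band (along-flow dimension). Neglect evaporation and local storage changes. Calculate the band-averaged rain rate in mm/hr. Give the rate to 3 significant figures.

Column moisture flux per unit crosswind length is F = V × PW.
Inflow: F_in = 11.9 × 26.7 = 317.73 mm·m/s
Outflow: F_out = 12.4 × 14.2 = 176.08 mm·m/s
Steady-state rate R = (F_in − F_out)/L = (317.73 − 176.08) / 252000 m = 5.621e-04 mm/s.
R = 5.621e-04 × 3600 = 2.02 mm/hr.

R ≈ 2.02 mm/hr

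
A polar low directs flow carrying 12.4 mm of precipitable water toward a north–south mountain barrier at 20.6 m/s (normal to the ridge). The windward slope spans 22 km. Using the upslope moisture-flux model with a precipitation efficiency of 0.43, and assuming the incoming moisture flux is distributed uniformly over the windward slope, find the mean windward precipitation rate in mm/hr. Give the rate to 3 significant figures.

R ≈ 18.0 mm/hr

Incoming column moisture flux per unit ridge length: F = V × PW = 20.6 × 12.4 = 255.44 mm·m/s.
Spread over the 22 km slope with efficiency ε = 0.43: R = ε·F/W = 0.43 × 255.44 / 22000 m = 4.993e-03 mm/s.
R = 4.993e-03 × 3600 = 18.0 mm/hr.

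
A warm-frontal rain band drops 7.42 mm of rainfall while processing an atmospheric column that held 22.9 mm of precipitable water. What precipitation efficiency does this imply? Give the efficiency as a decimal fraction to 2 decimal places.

ε ≈ 0.32

ε = rainfall / PW = 7.42 / 22.9 = 0.32.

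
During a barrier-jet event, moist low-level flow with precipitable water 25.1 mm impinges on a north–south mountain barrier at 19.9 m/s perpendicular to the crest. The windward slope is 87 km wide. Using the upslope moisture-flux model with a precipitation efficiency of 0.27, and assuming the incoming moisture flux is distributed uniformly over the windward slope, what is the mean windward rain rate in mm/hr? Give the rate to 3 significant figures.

R ≈ 5.58 mm/hr

Incoming column moisture flux per unit ridge length: F = V × PW = 19.9 × 25.1 = 499.49 mm·m/s.
Spread over the 87 km slope with efficiency ε = 0.27: R = ε·F/W = 0.27 × 499.49 / 87000 m = 1.550e-03 mm/s.
R = 1.550e-03 × 3600 = 5.58 mm/hr.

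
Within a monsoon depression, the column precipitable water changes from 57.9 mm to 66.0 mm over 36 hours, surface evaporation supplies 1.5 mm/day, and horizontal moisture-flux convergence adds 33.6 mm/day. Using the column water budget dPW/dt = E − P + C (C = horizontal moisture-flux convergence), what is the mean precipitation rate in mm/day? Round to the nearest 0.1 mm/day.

P ≈ 29.7 mm/day

dPW/dt = (66.0 − 57.9) mm / (36/24 day) = +5.400 mm/day.
P = E + C − dPW/dt = 1.5 + (33.6) − (+5.400) = 29.7 mm/day.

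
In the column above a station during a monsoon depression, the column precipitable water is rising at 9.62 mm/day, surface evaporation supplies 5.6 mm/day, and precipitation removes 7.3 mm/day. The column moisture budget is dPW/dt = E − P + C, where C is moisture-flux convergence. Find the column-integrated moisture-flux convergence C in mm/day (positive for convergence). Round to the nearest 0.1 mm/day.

dPW/dt = +9.62 mm/day.
C = dPW/dt − E + P = (+9.62) − 5.6 + 7.3 = 11.3 mm/day.

C ≈ 11.3 mm/day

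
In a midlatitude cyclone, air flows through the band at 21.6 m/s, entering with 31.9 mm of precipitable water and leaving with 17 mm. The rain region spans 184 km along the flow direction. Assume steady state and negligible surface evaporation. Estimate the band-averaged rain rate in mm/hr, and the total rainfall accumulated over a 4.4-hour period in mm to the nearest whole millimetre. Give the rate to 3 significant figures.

R ≈ 6.30 mm/hr; total ≈ 28 mm

Column moisture flux per unit crosswind length is F = V × PW.
Inflow: F_in = 21.6 × 31.9 = 689.04 mm·m/s
Outflow: F_out = 21.6 × 17 = 367.2 mm·m/s
Steady-state rate R = (F_in − F_out)/L = (689.04 − 367.2) / 184000 m = 1.749e-03 mm/s.
R = 1.749e-03 × 3600 = 6.30 mm/hr.
Over 4.4 h: total = 6.30 × 4.4 = 27.72 ≈ 28 mm.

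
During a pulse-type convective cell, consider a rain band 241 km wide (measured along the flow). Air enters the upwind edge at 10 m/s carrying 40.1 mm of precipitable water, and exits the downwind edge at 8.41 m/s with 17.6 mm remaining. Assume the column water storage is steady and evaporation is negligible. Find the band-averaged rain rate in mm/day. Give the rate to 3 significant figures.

Column moisture flux per unit crosswind length is F = V × PW.
Inflow: F_in = 10 × 40.1 = 401 mm·m/s
Outflow: F_out = 8.41 × 17.6 = 148.016 mm·m/s
Steady-state rate R = (F_in − F_out)/L = (401 − 148.016) / 241000 m = 1.050e-03 mm/s.
R = 1.050e-03 × 3600 × 24 = 90.7 mm/day.

R ≈ 90.7 mm/day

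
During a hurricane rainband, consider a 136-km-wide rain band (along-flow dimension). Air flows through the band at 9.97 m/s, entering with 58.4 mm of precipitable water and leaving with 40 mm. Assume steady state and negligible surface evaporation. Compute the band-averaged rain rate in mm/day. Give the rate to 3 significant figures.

R ≈ 117 mm/day

Column moisture flux per unit crosswind length is F = V × PW.
Inflow: F_in = 9.97 × 58.4 = 582.248 mm·m/s
Outflow: F_out = 9.97 × 40 = 398.8 mm·m/s
Steady-state rate R = (F_in − F_out)/L = (582.248 − 398.8) / 136000 m = 1.349e-03 mm/s.
R = 1.349e-03 × 3600 × 24 = 117 mm/day.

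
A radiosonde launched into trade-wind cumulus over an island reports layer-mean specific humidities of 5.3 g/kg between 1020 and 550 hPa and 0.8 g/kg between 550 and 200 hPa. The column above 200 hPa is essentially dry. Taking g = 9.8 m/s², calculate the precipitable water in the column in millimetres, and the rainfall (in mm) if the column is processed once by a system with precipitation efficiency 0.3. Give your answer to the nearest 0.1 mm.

PW ≈ 28.3 mm; rainfall ≈ 8.5 mm

Precipitable water is the column-integrated vapour mass per unit area: PW = (1/g) Σ q̄ Δp, with q in kg/kg and Δp in Pa (1 kg/m² of water = 1 mm).
Layer 1020–550 hPa: Δp = 470 hPa = 47000 Pa, q̄ = 0.0053 kg/kg → 0.0053 × 47000 / 9.8 = 25.42 mm
Layer 550–200 hPa: Δp = 350 hPa = 35000 Pa, q̄ = 0.0008 kg/kg → 0.0008 × 35000 / 9.8 = 2.86 mm
PW = 25.42 + 2.86 = 28.28 ≈ 28.3 mm.
Rainfall = ε × PW = 0.3 × 28.3 = 8.5 mm.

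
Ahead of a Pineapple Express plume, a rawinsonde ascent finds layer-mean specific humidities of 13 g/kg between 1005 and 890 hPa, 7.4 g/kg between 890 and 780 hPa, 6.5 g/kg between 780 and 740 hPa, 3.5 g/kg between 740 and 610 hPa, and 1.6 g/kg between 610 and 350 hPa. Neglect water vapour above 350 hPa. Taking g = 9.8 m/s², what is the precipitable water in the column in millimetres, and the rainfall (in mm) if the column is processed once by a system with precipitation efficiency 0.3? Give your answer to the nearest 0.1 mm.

PW ≈ 35.1 mm; rainfall ≈ 10.5 mm

Precipitable water is the column-integrated vapour mass per unit area: PW = (1/g) Σ q̄ Δp, with q in kg/kg and Δp in Pa (1 kg/m² of water = 1 mm).
Layer 1005–890 hPa: Δp = 115 hPa = 11500 Pa, q̄ = 0.013 kg/kg → 0.013 × 11500 / 9.8 = 15.26 mm
Layer 890–780 hPa: Δp = 110 hPa = 11000 Pa, q̄ = 0.0074 kg/kg → 0.0074 × 11000 / 9.8 = 8.31 mm
Layer 780–740 hPa: Δp = 40 hPa = 4000 Pa, q̄ = 0.0065 kg/kg → 0.0065 × 4000 / 9.8 = 2.65 mm
Layer 740–610 hPa: Δp = 130 hPa = 13000 Pa, q̄ = 0.0035 kg/kg → 0.0035 × 13000 / 9.8 = 4.64 mm
Layer 610–350 hPa: Δp = 260 hPa = 26000 Pa, q̄ = 0.0016 kg/kg → 0.0016 × 26000 / 9.8 = 4.24 mm
PW = 15.26 + 8.31 + 2.65 + 4.64 + 4.24 = 35.10 ≈ 35.1 mm.
Rainfall = ε × PW = 0.3 × 35.1 = 10.5 mm.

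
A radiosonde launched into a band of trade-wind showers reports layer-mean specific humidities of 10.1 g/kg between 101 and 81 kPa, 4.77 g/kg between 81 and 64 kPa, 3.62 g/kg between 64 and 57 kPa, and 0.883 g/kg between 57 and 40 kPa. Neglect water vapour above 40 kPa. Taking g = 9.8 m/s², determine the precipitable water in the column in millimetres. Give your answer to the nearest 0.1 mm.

Precipitable water is the column-integrated vapour mass per unit area: PW = (1/g) Σ q̄ Δp, with q in kg/kg and Δp in Pa (1 kg/m² of water = 1 mm).
Layer 101–81 kPa: Δp = 200 hPa = 20000 Pa, q̄ = 0.0101 kg/kg → 0.0101 × 20000 / 9.8 = 20.61 mm
Layer 81–64 kPa: Δp = 170 hPa = 17000 Pa, q̄ = 0.00477 kg/kg → 0.00477 × 17000 / 9.8 = 8.27 mm
Layer 64–57 kPa: Δp = 70 hPa = 7000 Pa, q̄ = 0.00362 kg/kg → 0.00362 × 7000 / 9.8 = 2.59 mm
Layer 57–40 kPa: Δp = 170 hPa = 17000 Pa, q̄ = 0.000883 kg/kg → 0.000883 × 17000 / 9.8 = 1.53 mm
PW = 20.61 + 8.27 + 2.59 + 1.53 = 33.00 ≈ 33.0 mm.

PW ≈ 33.0 mm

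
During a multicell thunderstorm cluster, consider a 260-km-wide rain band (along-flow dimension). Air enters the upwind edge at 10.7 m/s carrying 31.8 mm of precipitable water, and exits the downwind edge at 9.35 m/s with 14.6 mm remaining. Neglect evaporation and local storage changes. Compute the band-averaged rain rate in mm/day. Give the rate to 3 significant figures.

Column moisture flux per unit crosswind length is F = V × PW.
Inflow: F_in = 10.7 × 31.8 = 340.26 mm·m/s
Outflow: F_out = 9.35 × 14.6 = 136.51 mm·m/s
Steady-state rate R = (F_in − F_out)/L = (340.26 − 136.51) / 260000 m = 7.837e-04 mm/s.
R = 7.837e-04 × 3600 × 24 = 67.7 mm/day.

R ≈ 67.7 mm/day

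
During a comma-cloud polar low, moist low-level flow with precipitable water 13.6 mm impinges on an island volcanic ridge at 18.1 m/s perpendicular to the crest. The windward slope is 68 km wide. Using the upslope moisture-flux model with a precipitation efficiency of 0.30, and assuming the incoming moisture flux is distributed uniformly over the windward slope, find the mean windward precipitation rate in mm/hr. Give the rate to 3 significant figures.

Incoming column moisture flux per unit ridge length: F = V × PW = 18.1 × 13.6 = 246.16 mm·m/s.
Spread over the 68 km slope with efficiency ε = 0.30: R = ε·F/W = 0.30 × 246.16 / 68000 m = 1.086e-03 mm/s.
R = 1.086e-03 × 3600 = 3.91 mm/hr.

R ≈ 3.91 mm/hr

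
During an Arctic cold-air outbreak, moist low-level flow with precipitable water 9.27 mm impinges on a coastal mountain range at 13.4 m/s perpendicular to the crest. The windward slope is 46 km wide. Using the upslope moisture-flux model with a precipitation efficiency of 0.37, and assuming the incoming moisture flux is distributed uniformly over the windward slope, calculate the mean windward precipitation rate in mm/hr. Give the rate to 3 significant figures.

R ≈ 3.60 mm/hr

Incoming column moisture flux per unit ridge length: F = V × PW = 13.4 × 9.27 = 124.218 mm·m/s.
Spread over the 46 km slope with efficiency ε = 0.37: R = ε·F/W = 0.37 × 124.218 / 46000 m = 9.991e-04 mm/s.
R = 9.991e-04 × 3600 = 3.60 mm/hr.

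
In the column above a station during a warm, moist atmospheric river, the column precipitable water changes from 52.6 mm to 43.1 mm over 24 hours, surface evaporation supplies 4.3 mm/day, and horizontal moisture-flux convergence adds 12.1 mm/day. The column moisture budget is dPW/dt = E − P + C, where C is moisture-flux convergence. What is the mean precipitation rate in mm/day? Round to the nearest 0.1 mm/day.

dPW/dt = (43.1 − 52.6) mm / (24/24 day) = -9.500 mm/day.
P = E + C − dPW/dt = 4.3 + (12.1) − (-9.500) = 25.9 mm/day.

P ≈ 25.9 mm/day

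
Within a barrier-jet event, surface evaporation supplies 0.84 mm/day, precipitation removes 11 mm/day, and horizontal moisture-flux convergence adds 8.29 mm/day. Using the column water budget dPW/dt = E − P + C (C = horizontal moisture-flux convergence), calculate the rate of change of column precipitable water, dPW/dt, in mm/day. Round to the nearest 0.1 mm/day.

dPW/dt = E − P + C = 0.84 − 11 + (8.29) = -1.9 mm/day.

dPW/dt ≈ -1.9 mm/day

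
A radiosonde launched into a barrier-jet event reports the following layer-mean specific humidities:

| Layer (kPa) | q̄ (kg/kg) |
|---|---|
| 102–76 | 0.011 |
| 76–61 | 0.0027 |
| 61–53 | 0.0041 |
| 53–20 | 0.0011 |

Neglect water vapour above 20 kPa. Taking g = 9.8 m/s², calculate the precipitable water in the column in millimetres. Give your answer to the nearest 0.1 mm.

PW ≈ 40.4 mm

Precipitable water is the column-integrated vapour mass per unit area: PW = (1/g) Σ q̄ Δp, with q in kg/kg and Δp in Pa (1 kg/m² of water = 1 mm).
Layer 102–76 kPa: Δp = 260 hPa = 26000 Pa, q̄ = 0.011 kg/kg → 0.011 × 26000 / 9.8 = 29.18 mm
Layer 76–61 kPa: Δp = 150 hPa = 15000 Pa, q̄ = 0.0027 kg/kg → 0.0027 × 15000 / 9.8 = 4.13 mm
Layer 61–53 kPa: Δp = 80 hPa = 8000 Pa, q̄ = 0.0041 kg/kg → 0.0041 × 8000 / 9.8 = 3.35 mm
Layer 53–20 kPa: Δp = 330 hPa = 33000 Pa, q̄ = 0.0011 kg/kg → 0.0011 × 33000 / 9.8 = 3.70 mm
PW = 29.18 + 4.13 + 3.35 + 3.70 = 40.36 ≈ 40.4 mm.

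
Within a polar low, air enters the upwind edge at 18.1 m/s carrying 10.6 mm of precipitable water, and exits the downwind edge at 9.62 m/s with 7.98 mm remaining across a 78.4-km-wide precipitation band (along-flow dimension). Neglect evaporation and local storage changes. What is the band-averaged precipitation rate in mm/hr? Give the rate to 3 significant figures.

Column moisture flux per unit crosswind length is F = V × PW.
Inflow: F_in = 18.1 × 10.6 = 191.86 mm·m/s
Outflow: F_out = 9.62 × 7.98 = 76.7676 mm·m/s
Steady-state rate R = (F_in − F_out)/L = (191.86 − 76.7676) / 78400 m = 1.468e-03 mm/s.
R = 1.468e-03 × 3600 = 5.28 mm/hr.

R ≈ 5.28 mm/hr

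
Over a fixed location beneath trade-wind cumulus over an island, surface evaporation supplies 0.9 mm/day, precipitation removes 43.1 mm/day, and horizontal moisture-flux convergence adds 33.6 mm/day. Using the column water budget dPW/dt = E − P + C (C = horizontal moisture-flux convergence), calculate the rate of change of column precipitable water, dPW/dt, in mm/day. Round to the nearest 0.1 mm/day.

dPW/dt ≈ -8.6 mm/day

dPW/dt = E − P + C = 0.9 − 43.1 + (33.6) = -8.6 mm/day.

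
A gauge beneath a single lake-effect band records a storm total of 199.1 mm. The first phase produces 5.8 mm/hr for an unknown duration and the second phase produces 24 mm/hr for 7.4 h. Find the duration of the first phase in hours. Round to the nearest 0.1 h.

Known phases: 24 × 7.4 = 177.6 mm.
Remaining depth = 199.1 − 177.6 = 21.5 mm.
Duration = 21.5 / 5.8 = 3.7 h.

duration ≈ 3.7 h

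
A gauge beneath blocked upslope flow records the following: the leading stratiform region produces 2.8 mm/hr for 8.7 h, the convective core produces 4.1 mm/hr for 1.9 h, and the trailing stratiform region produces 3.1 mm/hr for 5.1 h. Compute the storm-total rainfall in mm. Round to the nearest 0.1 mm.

total ≈ 48.0 mm

Total = Σ Rᵢ Δtᵢ = 2.8 × 8.7 + 4.1 × 1.9 + 3.1 × 5.1
      = 24.36 + 7.79 + 15.81 = 48.0 mm.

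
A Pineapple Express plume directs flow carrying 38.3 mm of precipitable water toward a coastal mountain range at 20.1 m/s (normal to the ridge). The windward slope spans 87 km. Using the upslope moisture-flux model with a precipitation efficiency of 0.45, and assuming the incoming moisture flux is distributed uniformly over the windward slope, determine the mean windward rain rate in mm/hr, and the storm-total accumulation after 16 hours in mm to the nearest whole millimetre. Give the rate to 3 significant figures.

R ≈ 14.3 mm/hr; total ≈ 229 mm

Incoming column moisture flux per unit ridge length: F = V × PW = 20.1 × 38.3 = 769.83 mm·m/s.
Spread over the 87 km slope with efficiency ε = 0.45: R = ε·F/W = 0.45 × 769.83 / 87000 m = 3.982e-03 mm/s.
R = 3.982e-03 × 3600 = 14.3 mm/hr.
Over 16 h: total = 14.3 × 16 = 228.8 ≈ 229 mm.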